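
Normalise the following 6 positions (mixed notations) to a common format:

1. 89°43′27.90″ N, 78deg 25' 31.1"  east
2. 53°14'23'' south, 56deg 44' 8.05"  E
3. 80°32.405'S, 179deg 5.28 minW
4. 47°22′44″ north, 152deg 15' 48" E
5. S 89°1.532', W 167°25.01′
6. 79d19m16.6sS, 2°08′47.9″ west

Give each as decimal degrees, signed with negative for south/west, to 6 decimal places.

Point 1:
  φ: 89 + 43/60 + 27.9/3600 = 89.7244167
  N → positive
  Lon: 78° + 25/60 + 31.1/3600 = 78 + 0.416667 + 0.008639 = 78.4253056
  E ⇒ keep positive
Point 2:
  φ: 53° + 14/60 + 23/3600 = 53 + 0.233333 + 0.006389 = 53.2397222
  hemisphere S, so the sign is −
  Longitude: 56 + 44/60 + 8.05/3600 = 56.7355694
  E → positive
Point 3:
  Lat: 80 + 32.405/60 = 80.5400833
  S ⇒ negate
  Lon: 179 + 5.28/60 = 179.0880000
  W → negative
Point 4:
  φ: 47° + 22/60 + 44/3600 = 47 + 0.366667 + 0.012222 = 47.3788889
  N ⇒ keep positive
  Lon: 15′ + 48″ = 15.80000′; 152 + 15.80000/60 = 152.2633333
  E → positive
Point 5:
  φ: 1.532′ = 0.025533°; total 89.0255333
  S → negative
  Longitude: 167 + 25.01/60 = 167.4168333
  W → negative
Point 6:
  Lat: 79 + 19/60 + 16.6/3600 = 79.3212778
  hemisphere S, so the sign is −
  λ: 8′ + 47.9″ = 8.79833′; 2 + 8.79833/60 = 2.1466389
  hemisphere W, so the sign is −

1. 89.724417, 78.425306
2. -53.239722, 56.735569
3. -80.540083, -179.088000
4. 47.378889, 152.263333
5. -89.025533, -167.416833
6. -79.321278, -2.146639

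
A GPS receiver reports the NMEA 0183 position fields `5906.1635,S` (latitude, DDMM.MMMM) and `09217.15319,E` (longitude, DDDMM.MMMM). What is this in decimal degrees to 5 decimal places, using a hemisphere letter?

59.10273° S, 92.28589° E

φ: degrees = first 2 digits = 59, minutes = 6.1635; 59 + 6.1635/60 = 59.102725
λ: degrees = first 3 digits = 92, minutes = 17.15319; 92 + 17.15319/60 = 92.285887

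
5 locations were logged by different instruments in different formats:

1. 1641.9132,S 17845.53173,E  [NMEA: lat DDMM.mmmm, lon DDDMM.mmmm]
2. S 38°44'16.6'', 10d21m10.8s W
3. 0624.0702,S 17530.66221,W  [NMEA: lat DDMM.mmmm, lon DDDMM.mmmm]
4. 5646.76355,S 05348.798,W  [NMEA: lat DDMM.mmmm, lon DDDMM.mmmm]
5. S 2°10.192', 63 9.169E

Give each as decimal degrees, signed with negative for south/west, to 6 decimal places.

Point 1:
  Lat: split at 2 digits → 16° and 41.9132′; 16 + 41.9132/60 = 16.6985533
  S ⇒ negate
  λ: degrees = first 3 digits = 178, minutes = 45.53173; 178 + 45.53173/60 = 178.7588622
  E ⇒ keep positive
Point 2:
  φ: 44′ + 16.6″ = 44.27667′; 38 + 44.27667/60 = 38.7379444
  S → negative
  λ: 10 + 21/60 + 10.8/3600 = 10.3530000
  hemisphere W, so the sign is −
Point 3:
  Latitude: degrees = first 2 digits = 6, minutes = 24.0702; 6 + 24.0702/60 = 6.4011700
  hemisphere S, so the sign is −
  Lon: degrees = first 3 digits = 175, minutes = 30.66221; 175 + 30.66221/60 = 175.5110368
  hemisphere W, so the sign is −
Point 4:
  φ: split at 2 digits → 56° and 46.76355′; 56 + 46.76355/60 = 56.7793925
  S ⇒ negate
  λ: split at 3 digits → 053° and 48.798′; 53 + 48.798/60 = 53.8133000
  W → negative
Point 5:
  Latitude: 10.192′ = 0.169867°; total 2.1698667
  hemisphere S, so the sign is −
  λ: 9.169′ = 0.152817°; total 63.1528167
  E ⇒ keep positive

1. -16.698553, 178.758862
2. -38.737944, -10.353000
3. -6.401170, -175.511037
4. -56.779393, -53.813300
5. -2.169867, 63.152817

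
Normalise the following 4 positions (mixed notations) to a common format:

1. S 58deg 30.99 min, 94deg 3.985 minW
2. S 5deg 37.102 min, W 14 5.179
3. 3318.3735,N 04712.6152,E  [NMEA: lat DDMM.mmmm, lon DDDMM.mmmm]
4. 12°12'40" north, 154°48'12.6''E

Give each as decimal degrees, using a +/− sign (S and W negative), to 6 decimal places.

1. -58.516500, -94.066417
2. -5.618367, -14.086317
3. 33.306225, 47.210253
4. 12.211111, 154.803500

Point 1:
  Lat: 30.99′ = 0.516500°; total 58.5165000
  hemisphere S, so the sign is −
  Longitude: 3.985′ = 0.066417°; total 94.0664167
  hemisphere W, so the sign is −
Point 2:
  φ: 5 + 37.102/60 = 5.6183667
  S → negative
  λ: 14 + 5.179/60 = 14.0863167
  W → negative
Point 3:
  φ: split at 2 digits → 33° and 18.3735′; 33 + 18.3735/60 = 33.3062250
  N ⇒ keep positive
  λ: degrees = first 3 digits = 47, minutes = 12.6152; 47 + 12.6152/60 = 47.2102533
  E → positive
Point 4:
  Lat: 12′ + 40″ = 12.66667′; 12 + 12.66667/60 = 12.2111111
  N → positive
  λ: 48′ + 12.6″ = 48.21000′; 154 + 48.21000/60 = 154.8035000
  E → positive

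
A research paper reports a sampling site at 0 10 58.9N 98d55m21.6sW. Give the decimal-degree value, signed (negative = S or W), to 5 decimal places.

Latitude: 10′ + 58.9″ = 10.98167′; 0 + 10.98167/60 = 0.183028
N ⇒ keep positive
Lon: 98° + 55/60 + 21.6/3600 = 98 + 0.916667 + 0.006000 = 98.922667
W ⇒ negate

0.18303, -98.92267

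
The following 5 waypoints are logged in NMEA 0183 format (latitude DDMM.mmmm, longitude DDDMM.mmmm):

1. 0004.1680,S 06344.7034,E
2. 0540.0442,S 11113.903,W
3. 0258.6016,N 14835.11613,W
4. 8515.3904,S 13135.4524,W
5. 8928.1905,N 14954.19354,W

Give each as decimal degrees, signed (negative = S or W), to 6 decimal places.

1. -0.069467, 63.745057
2. -5.667403, -111.231717
3. 2.976693, -148.585269
4. -85.256507, -131.590873
5. 89.469842, -149.903226

Point 1:
  Lat: split at 2 digits → 00° and 4.168′; 0 + 4.168/60 = 0.0694667
  S ⇒ negate
  Longitude: split at 3 digits → 063° and 44.7034′; 63 + 44.7034/60 = 63.7450567
  E → positive
Point 2:
  Latitude: split at 2 digits → 05° and 40.0442′; 5 + 40.0442/60 = 5.6674033
  S ⇒ negate
  λ: degrees = first 3 digits = 111, minutes = 13.903; 111 + 13.903/60 = 111.2317167
  hemisphere W, so the sign is −
Point 3:
  Latitude: degrees = first 2 digits = 2, minutes = 58.6016; 2 + 58.6016/60 = 2.9766933
  N → positive
  Longitude: degrees = first 3 digits = 148, minutes = 35.11613; 148 + 35.11613/60 = 148.5852688
  W → negative
Point 4:
  Latitude: degrees = first 2 digits = 85, minutes = 15.3904; 85 + 15.3904/60 = 85.2565067
  S → negative
  Lon: degrees = first 3 digits = 131, minutes = 35.4524; 131 + 35.4524/60 = 131.5908733
  hemisphere W, so the sign is −
Point 5:
  φ: degrees = first 2 digits = 89, minutes = 28.1905; 89 + 28.1905/60 = 89.4698417
  N ⇒ keep positive
  Lon: split at 3 digits → 149° and 54.19354′; 149 + 54.19354/60 = 149.9032257
  hemisphere W, so the sign is −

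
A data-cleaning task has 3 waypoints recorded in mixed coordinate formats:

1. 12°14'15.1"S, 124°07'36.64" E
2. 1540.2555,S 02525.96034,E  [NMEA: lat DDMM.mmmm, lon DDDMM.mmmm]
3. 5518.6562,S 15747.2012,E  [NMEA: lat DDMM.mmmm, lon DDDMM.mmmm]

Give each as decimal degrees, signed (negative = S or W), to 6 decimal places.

1. -12.237528, 124.126844
2. -15.670925, 25.432672
3. -55.310937, 157.786687

Point 1:
  Latitude: 14′ + 15.1″ = 14.25167′; 12 + 14.25167/60 = 12.2375278
  S → negative
  Longitude: 124 + 7/60 + 36.64/3600 = 124.1268444
  E → positive
Point 2:
  φ: split at 2 digits → 15° and 40.2555′; 15 + 40.2555/60 = 15.6709250
  hemisphere S, so the sign is −
  Longitude: degrees = first 3 digits = 25, minutes = 25.96034; 25 + 25.96034/60 = 25.4326723
  E ⇒ keep positive
Point 3:
  φ: degrees = first 2 digits = 55, minutes = 18.6562; 55 + 18.6562/60 = 55.3109367
  S ⇒ negate
  Lon: degrees = first 3 digits = 157, minutes = 47.2012; 157 + 47.2012/60 = 157.7866867
  E ⇒ keep positive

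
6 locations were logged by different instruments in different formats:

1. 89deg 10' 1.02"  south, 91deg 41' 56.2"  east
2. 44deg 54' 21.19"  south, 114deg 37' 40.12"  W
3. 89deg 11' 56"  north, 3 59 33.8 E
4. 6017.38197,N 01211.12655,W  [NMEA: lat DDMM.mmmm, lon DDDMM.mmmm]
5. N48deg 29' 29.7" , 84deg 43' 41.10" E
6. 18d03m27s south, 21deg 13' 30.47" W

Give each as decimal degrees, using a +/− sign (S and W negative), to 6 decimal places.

1. -89.166950, 91.698944
2. -44.905886, -114.627811
3. 89.198889, 3.992722
4. 60.289700, -12.185443
5. 48.491583, 84.728083
6. -18.057500, -21.225131

Point 1:
  φ: 89 + 10/60 + 1.02/3600 = 89.1669500
  S → negative
  Longitude: 41′ + 56.2″ = 41.93667′; 91 + 41.93667/60 = 91.6989444
  E ⇒ keep positive
Point 2:
  Lat: 44° + 54/60 + 21.19/3600 = 44 + 0.900000 + 0.005886 = 44.9058861
  S ⇒ negate
  λ: 114° + 37/60 + 40.12/3600 = 114 + 0.616667 + 0.011144 = 114.6278111
  W → negative
Point 3:
  φ: 89 + 11/60 + 56/3600 = 89.1988889
  N → positive
  Longitude: 3 + 59/60 + 33.8/3600 = 3.9927222
  E ⇒ keep positive
Point 4:
  Lat: degrees = first 2 digits = 60, minutes = 17.38197; 60 + 17.38197/60 = 60.2896995
  N → positive
  Lon: split at 3 digits → 012° and 11.12655′; 12 + 11.12655/60 = 12.1854425
  W ⇒ negate
Point 5:
  Lat: 29′ + 29.7″ = 29.49500′; 48 + 29.49500/60 = 48.4915833
  N ⇒ keep positive
  λ: 84° + 43/60 + 41.1/3600 = 84 + 0.716667 + 0.011417 = 84.7280833
  E → positive
Point 6:
  Latitude: 18° + 3/60 + 27/3600 = 18 + 0.050000 + 0.007500 = 18.0575000
  S ⇒ negate
  Lon: 21 + 13/60 + 30.47/3600 = 21.2251306
  W → negative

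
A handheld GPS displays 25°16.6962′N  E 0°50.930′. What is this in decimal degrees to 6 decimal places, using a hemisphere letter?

25.278270° N, 0.848833° E

φ: 16.6962′ = 0.278270°; total 25.2782700
λ: 50.93′ = 0.848833°; total 0.8488333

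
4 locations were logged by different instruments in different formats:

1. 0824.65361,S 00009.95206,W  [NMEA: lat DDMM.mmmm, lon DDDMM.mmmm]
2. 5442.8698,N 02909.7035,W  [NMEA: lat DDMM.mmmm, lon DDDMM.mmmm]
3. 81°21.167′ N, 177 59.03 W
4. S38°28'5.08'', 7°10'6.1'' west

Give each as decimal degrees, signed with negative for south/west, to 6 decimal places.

1. -8.410894, -0.165868
2. 54.714497, -29.161725
3. 81.352783, -177.983833
4. -38.468078, -7.168361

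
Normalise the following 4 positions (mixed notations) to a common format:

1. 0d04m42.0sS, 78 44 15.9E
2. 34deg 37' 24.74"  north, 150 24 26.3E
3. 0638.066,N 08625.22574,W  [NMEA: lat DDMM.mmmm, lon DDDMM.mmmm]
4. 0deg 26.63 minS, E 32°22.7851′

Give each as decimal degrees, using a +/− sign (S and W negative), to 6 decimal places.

Point 1:
  φ: 0° + 4/60 + 42/3600 = 0 + 0.066667 + 0.011667 = 0.0783333
  hemisphere S, so the sign is −
  Longitude: 44′ + 15.9″ = 44.26500′; 78 + 44.26500/60 = 78.7377500
  E → positive
Point 2:
  Latitude: 34 + 37/60 + 24.74/3600 = 34.6235389
  N → positive
  λ: 24′ + 26.3″ = 24.43833′; 150 + 24.43833/60 = 150.4073056
  E → positive
Point 3:
  φ: split at 2 digits → 06° and 38.066′; 6 + 38.066/60 = 6.6344333
  N ⇒ keep positive
  Longitude: split at 3 digits → 086° and 25.22574′; 86 + 25.22574/60 = 86.4204290
  W → negative
Point 4:
  φ: 26.63′ = 0.443833°; total 0.4438333
  S → negative
  Lon: 32 + 22.7851/60 = 32.3797517
  E → positive

1. -0.078333, 78.737750
2. 34.623539, 150.407306
3. 6.634433, -86.420429
4. -0.443833, 32.379752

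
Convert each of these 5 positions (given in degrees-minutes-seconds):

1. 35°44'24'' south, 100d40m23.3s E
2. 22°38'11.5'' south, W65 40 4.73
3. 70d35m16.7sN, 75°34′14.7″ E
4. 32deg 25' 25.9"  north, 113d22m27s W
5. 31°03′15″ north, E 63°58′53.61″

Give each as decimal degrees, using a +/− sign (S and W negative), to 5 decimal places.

1. -35.74000, 100.67314
2. -22.63653, -65.66798
3. 70.58797, 75.57075
4. 32.42386, -113.37417
5. 31.05417, 63.98156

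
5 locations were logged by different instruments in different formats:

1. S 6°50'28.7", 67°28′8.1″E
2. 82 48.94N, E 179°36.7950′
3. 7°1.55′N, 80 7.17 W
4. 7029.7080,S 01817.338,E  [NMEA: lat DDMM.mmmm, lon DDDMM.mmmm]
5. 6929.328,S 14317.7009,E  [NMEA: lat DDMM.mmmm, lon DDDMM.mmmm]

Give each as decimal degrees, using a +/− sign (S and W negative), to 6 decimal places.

Point 1:
  φ: 6° + 50/60 + 28.7/3600 = 6 + 0.833333 + 0.007972 = 6.8413056
  S ⇒ negate
  λ: 67 + 28/60 + 8.1/3600 = 67.4689167
  E ⇒ keep positive
Point 2:
  φ: 48.94′ = 0.815667°; total 82.8156667
  N ⇒ keep positive
  Lon: 179 + 36.795/60 = 179.6132500
  E ⇒ keep positive
Point 3:
  Latitude: 7 + 1.55/60 = 7.0258333
  N → positive
  Longitude: 80 + 7.17/60 = 80.1195000
  W ⇒ negate
Point 4:
  Lat: degrees = first 2 digits = 70, minutes = 29.708; 70 + 29.708/60 = 70.4951333
  S → negative
  λ: split at 3 digits → 018° and 17.338′; 18 + 17.338/60 = 18.2889667
  E → positive
Point 5:
  Lat: split at 2 digits → 69° and 29.328′; 69 + 29.328/60 = 69.4888000
  hemisphere S, so the sign is −
  λ: degrees = first 3 digits = 143, minutes = 17.7009; 143 + 17.7009/60 = 143.2950150
  E ⇒ keep positive

1. -6.841306, 67.468917
2. 82.815667, 179.613250
3. 7.025833, -80.119500
4. -70.495133, 18.288967
5. -69.488800, 143.295015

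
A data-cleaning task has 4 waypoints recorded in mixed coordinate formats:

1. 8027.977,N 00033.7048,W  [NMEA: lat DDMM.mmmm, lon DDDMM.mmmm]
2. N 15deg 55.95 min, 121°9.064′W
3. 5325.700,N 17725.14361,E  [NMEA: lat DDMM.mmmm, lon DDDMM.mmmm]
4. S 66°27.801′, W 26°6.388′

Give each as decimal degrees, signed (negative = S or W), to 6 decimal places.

1. 80.466283, -0.561747
2. 15.932500, -121.151067
3. 53.428333, 177.419060
4. -66.463350, -26.106467

Point 1:
  φ: degrees = first 2 digits = 80, minutes = 27.977; 80 + 27.977/60 = 80.4662833
  N → positive
  λ: split at 3 digits → 000° and 33.7048′; 0 + 33.7048/60 = 0.5617467
  W ⇒ negate
Point 2:
  φ: 15 + 55.95/60 = 15.9325000
  N ⇒ keep positive
  λ: 121 + 9.064/60 = 121.1510667
  W ⇒ negate
Point 3:
  Latitude: split at 2 digits → 53° and 25.7′; 53 + 25.7/60 = 53.4283333
  N → positive
  Longitude: split at 3 digits → 177° and 25.14361′; 177 + 25.14361/60 = 177.4190602
  E ⇒ keep positive
Point 4:
  Latitude: 27.801′ = 0.463350°; total 66.4633500
  S ⇒ negate
  Longitude: 26 + 6.388/60 = 26.1064667
  W → negative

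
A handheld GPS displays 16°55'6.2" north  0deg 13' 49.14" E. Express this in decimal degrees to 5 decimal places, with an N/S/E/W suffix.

16.91839° N, 0.23032° E

Lat: 55′ + 6.2″ = 55.10333′; 16 + 55.10333/60 = 16.918389
Longitude: 13′ + 49.14″ = 13.81900′; 0 + 13.81900/60 = 0.230317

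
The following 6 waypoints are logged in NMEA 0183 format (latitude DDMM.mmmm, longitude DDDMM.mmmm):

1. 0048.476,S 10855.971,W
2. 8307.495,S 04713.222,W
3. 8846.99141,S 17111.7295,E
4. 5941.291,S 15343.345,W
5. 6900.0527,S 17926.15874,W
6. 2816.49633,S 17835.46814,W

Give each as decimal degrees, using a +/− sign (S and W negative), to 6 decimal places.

1. -0.807933, -108.932850
2. -83.124917, -47.220367
3. -88.783190, 171.195492
4. -59.688183, -153.722417
5. -69.000878, -179.435979
6. -28.274939, -178.591136

Point 1:
  Latitude: degrees = first 2 digits = 0, minutes = 48.476; 0 + 48.476/60 = 0.8079333
  hemisphere S, so the sign is −
  Longitude: degrees = first 3 digits = 108, minutes = 55.971; 108 + 55.971/60 = 108.9328500
  W → negative
Point 2:
  Lat: split at 2 digits → 83° and 7.495′; 83 + 7.495/60 = 83.1249167
  S → negative
  Lon: degrees = first 3 digits = 47, minutes = 13.222; 47 + 13.222/60 = 47.2203667
  W → negative
Point 3:
  φ: degrees = first 2 digits = 88, minutes = 46.99141; 88 + 46.99141/60 = 88.7831902
  hemisphere S, so the sign is −
  Lon: split at 3 digits → 171° and 11.7295′; 171 + 11.7295/60 = 171.1954917
  E ⇒ keep positive
Point 4:
  Latitude: split at 2 digits → 59° and 41.291′; 59 + 41.291/60 = 59.6881833
  S → negative
  λ: split at 3 digits → 153° and 43.345′; 153 + 43.345/60 = 153.7224167
  W → negative
Point 5:
  φ: degrees = first 2 digits = 69, minutes = 0.0527; 69 + 0.0527/60 = 69.0008783
  hemisphere S, so the sign is −
  Lon: degrees = first 3 digits = 179, minutes = 26.15874; 179 + 26.15874/60 = 179.4359790
  W → negative
Point 6:
  Latitude: split at 2 digits → 28° and 16.49633′; 28 + 16.49633/60 = 28.2749388
  S → negative
  λ: split at 3 digits → 178° and 35.46814′; 178 + 35.46814/60 = 178.5911357
  W → negative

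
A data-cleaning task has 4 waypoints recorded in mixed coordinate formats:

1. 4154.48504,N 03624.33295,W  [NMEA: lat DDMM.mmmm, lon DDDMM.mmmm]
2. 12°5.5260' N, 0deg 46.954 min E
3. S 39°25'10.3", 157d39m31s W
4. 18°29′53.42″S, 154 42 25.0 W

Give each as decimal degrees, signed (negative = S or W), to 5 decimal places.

Point 1:
  Lat: split at 2 digits → 41° and 54.48504′; 41 + 54.48504/60 = 41.908084
  N → positive
  Longitude: degrees = first 3 digits = 36, minutes = 24.33295; 36 + 24.33295/60 = 36.405549
  W ⇒ negate
Point 2:
  Latitude: 12 + 5.526/60 = 12.092100
  N ⇒ keep positive
  Longitude: 46.954′ = 0.782567°; total 0.782567
  E → positive
Point 3:
  Lat: 39° + 25/60 + 10.3/3600 = 39 + 0.416667 + 0.002861 = 39.419528
  S ⇒ negate
  λ: 157 + 39/60 + 31/3600 = 157.658611
  hemisphere W, so the sign is −
Point 4:
  Lat: 18 + 29/60 + 53.42/3600 = 18.498172
  S ⇒ negate
  λ: 42′ + 25″ = 42.41667′; 154 + 42.41667/60 = 154.706944
  W ⇒ negate

1. 41.90808, -36.40555
2. 12.09210, 0.78257
3. -39.41953, -157.65861
4. -18.49817, -154.70694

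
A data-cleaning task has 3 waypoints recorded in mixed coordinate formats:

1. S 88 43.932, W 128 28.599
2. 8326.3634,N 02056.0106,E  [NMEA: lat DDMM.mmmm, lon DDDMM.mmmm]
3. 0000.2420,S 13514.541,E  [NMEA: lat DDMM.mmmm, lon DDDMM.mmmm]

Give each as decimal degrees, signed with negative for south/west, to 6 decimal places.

1. -88.732200, -128.476650
2. 83.439390, 20.933510
3. -0.004033, 135.242350

Point 1:
  φ: 43.932′ = 0.732200°; total 88.7322000
  S ⇒ negate
  Lon: 128 + 28.599/60 = 128.4766500
  hemisphere W, so the sign is −
Point 2:
  Lat: split at 2 digits → 83° and 26.3634′; 83 + 26.3634/60 = 83.4393900
  N ⇒ keep positive
  Longitude: split at 3 digits → 020° and 56.0106′; 20 + 56.0106/60 = 20.9335100
  E ⇒ keep positive
Point 3:
  φ: degrees = first 2 digits = 0, minutes = 0.242; 0 + 0.242/60 = 0.0040333
  S → negative
  Longitude: degrees = first 3 digits = 135, minutes = 14.541; 135 + 14.541/60 = 135.2423500
  E → positive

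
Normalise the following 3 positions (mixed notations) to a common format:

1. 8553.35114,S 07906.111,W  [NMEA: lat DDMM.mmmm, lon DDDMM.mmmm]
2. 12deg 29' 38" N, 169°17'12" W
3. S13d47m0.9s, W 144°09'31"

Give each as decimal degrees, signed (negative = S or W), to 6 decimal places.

Point 1:
  Latitude: split at 2 digits → 85° and 53.35114′; 85 + 53.35114/60 = 85.8891857
  S ⇒ negate
  λ: degrees = first 3 digits = 79, minutes = 6.111; 79 + 6.111/60 = 79.1018500
  W ⇒ negate
Point 2:
  φ: 29′ + 38″ = 29.63333′; 12 + 29.63333/60 = 12.4938889
  N ⇒ keep positive
  Lon: 17′ + 12″ = 17.20000′; 169 + 17.20000/60 = 169.2866667
  W ⇒ negate
Point 3:
  Lat: 47′ + 0.9″ = 47.01500′; 13 + 47.01500/60 = 13.7835833
  hemisphere S, so the sign is −
  λ: 144° + 9/60 + 31/3600 = 144 + 0.150000 + 0.008611 = 144.1586111
  W ⇒ negate

1. -85.889186, -79.101850
2. 12.493889, -169.286667
3. -13.783583, -144.158611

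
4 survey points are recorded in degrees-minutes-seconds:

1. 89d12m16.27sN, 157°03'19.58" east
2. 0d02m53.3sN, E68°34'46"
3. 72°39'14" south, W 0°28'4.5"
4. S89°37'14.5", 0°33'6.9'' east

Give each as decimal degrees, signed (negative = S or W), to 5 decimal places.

Point 1:
  Lat: 89 + 12/60 + 16.27/3600 = 89.204519
  N ⇒ keep positive
  Longitude: 157° + 3/60 + 19.58/3600 = 157 + 0.050000 + 0.005439 = 157.055439
  E → positive
Point 2:
  Latitude: 0° + 2/60 + 53.3/3600 = 0 + 0.033333 + 0.014806 = 0.048139
  N ⇒ keep positive
  Longitude: 68° + 34/60 + 46/3600 = 68 + 0.566667 + 0.012778 = 68.579444
  E → positive
Point 3:
  Latitude: 39′ + 14″ = 39.23333′; 72 + 39.23333/60 = 72.653889
  S ⇒ negate
  Longitude: 28′ + 4.5″ = 28.07500′; 0 + 28.07500/60 = 0.467917
  W → negative
Point 4:
  Lat: 37′ + 14.5″ = 37.24167′; 89 + 37.24167/60 = 89.620694
  S → negative
  Longitude: 33′ + 6.9″ = 33.11500′; 0 + 33.11500/60 = 0.551917
  E ⇒ keep positive

1. 89.20452, 157.05544
2. 0.04814, 68.57944
3. -72.65389, -0.46792
4. -89.62069, 0.55192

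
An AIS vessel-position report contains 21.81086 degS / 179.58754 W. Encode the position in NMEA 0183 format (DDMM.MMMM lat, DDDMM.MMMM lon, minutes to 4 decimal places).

Lat: minutes = (21.810860 − 21) × 60 = 48.651600
Longitude: minutes = (179.587540 − 179) × 60 = 35.252400

2148.6516,S / 17935.2524,W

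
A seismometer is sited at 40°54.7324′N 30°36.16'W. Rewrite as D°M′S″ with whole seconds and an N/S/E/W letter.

φ: fractional minutes 0.73240 × 60 = 43.94″
Longitude: fractional minutes 0.16000 × 60 = 9.60″

40°54′44″ N, 30°36′10″ W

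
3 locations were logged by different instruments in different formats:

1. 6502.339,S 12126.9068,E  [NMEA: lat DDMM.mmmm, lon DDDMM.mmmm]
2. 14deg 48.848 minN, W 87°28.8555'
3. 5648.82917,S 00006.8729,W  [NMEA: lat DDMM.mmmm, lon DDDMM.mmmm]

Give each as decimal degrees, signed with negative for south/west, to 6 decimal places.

1. -65.038983, 121.448447
2. 14.814133, -87.480925
3. -56.813820, -0.114548

Point 1:
  Latitude: split at 2 digits → 65° and 2.339′; 65 + 2.339/60 = 65.0389833
  hemisphere S, so the sign is −
  Longitude: degrees = first 3 digits = 121, minutes = 26.9068; 121 + 26.9068/60 = 121.4484467
  E → positive
Point 2:
  Latitude: 48.848′ = 0.814133°; total 14.8141333
  N ⇒ keep positive
  Longitude: 87 + 28.8555/60 = 87.4809250
  hemisphere W, so the sign is −
Point 3:
  Lat: degrees = first 2 digits = 56, minutes = 48.82917; 56 + 48.82917/60 = 56.8138195
  S → negative
  λ: degrees = first 3 digits = 0, minutes = 6.8729; 0 + 6.8729/60 = 0.1145483
  W ⇒ negate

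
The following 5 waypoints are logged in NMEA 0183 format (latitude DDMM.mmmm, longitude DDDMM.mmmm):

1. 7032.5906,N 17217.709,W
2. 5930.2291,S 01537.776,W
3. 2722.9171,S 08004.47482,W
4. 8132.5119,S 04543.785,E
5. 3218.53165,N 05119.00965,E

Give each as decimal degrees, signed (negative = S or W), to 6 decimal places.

1. 70.543177, -172.295150
2. -59.503818, -15.629600
3. -27.381952, -80.074580
4. -81.541865, 45.729750
5. 32.308861, 51.316828

Point 1:
  φ: split at 2 digits → 70° and 32.5906′; 70 + 32.5906/60 = 70.5431767
  N ⇒ keep positive
  Lon: degrees = first 3 digits = 172, minutes = 17.709; 172 + 17.709/60 = 172.2951500
  W → negative
Point 2:
  Latitude: split at 2 digits → 59° and 30.2291′; 59 + 30.2291/60 = 59.5038183
  S → negative
  Longitude: degrees = first 3 digits = 15, minutes = 37.776; 15 + 37.776/60 = 15.6296000
  W → negative
Point 3:
  φ: split at 2 digits → 27° and 22.9171′; 27 + 22.9171/60 = 27.3819517
  S ⇒ negate
  Longitude: degrees = first 3 digits = 80, minutes = 4.47482; 80 + 4.47482/60 = 80.0745803
  hemisphere W, so the sign is −
Point 4:
  φ: split at 2 digits → 81° and 32.5119′; 81 + 32.5119/60 = 81.5418650
  S ⇒ negate
  Lon: split at 3 digits → 045° and 43.785′; 45 + 43.785/60 = 45.7297500
  E ⇒ keep positive
Point 5:
  Lat: split at 2 digits → 32° and 18.53165′; 32 + 18.53165/60 = 32.3088608
  N ⇒ keep positive
  Longitude: split at 3 digits → 051° and 19.00965′; 51 + 19.00965/60 = 51.3168275
  E → positive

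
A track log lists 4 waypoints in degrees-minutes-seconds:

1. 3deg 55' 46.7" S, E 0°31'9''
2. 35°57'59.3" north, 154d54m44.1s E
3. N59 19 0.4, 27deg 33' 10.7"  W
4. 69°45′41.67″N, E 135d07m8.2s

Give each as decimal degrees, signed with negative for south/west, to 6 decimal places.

Point 1:
  Latitude: 3° + 55/60 + 46.7/3600 = 3 + 0.916667 + 0.012972 = 3.9296389
  S → negative
  λ: 31′ + 9″ = 31.15000′; 0 + 31.15000/60 = 0.5191667
  E ⇒ keep positive
Point 2:
  Lat: 57′ + 59.3″ = 57.98833′; 35 + 57.98833/60 = 35.9664722
  N → positive
  λ: 54′ + 44.1″ = 54.73500′; 154 + 54.73500/60 = 154.9122500
  E → positive
Point 3:
  Lat: 19′ + 0.4″ = 19.00667′; 59 + 19.00667/60 = 59.3167778
  N → positive
  Lon: 27° + 33/60 + 10.7/3600 = 27 + 0.550000 + 0.002972 = 27.5529722
  W → negative
Point 4:
  Latitude: 45′ + 41.67″ = 45.69450′; 69 + 45.69450/60 = 69.7615750
  N → positive
  λ: 135° + 7/60 + 8.2/3600 = 135 + 0.116667 + 0.002278 = 135.1189444
  E → positive

1. -3.929639, 0.519167
2. 35.966472, 154.912250
3. 59.316778, -27.552972
4. 69.761575, 135.118944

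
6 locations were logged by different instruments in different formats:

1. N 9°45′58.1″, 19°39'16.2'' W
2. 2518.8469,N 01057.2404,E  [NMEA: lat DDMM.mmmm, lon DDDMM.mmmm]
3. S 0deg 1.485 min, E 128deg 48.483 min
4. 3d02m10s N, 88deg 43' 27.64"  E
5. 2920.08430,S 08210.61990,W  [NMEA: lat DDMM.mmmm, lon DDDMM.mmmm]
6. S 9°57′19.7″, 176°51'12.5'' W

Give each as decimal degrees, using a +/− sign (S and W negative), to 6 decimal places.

1. 9.766139, -19.654500
2. 25.314115, 10.954007
3. -0.024750, 128.808050
4. 3.036111, 88.724344
5. -29.334738, -82.176998
6. -9.955472, -176.853472

Point 1:
  φ: 45′ + 58.1″ = 45.96833′; 9 + 45.96833/60 = 9.7661389
  N ⇒ keep positive
  λ: 19° + 39/60 + 16.2/3600 = 19 + 0.650000 + 0.004500 = 19.6545000
  W ⇒ negate
Point 2:
  Latitude: split at 2 digits → 25° and 18.8469′; 25 + 18.8469/60 = 25.3141150
  N → positive
  λ: degrees = first 3 digits = 10, minutes = 57.2404; 10 + 57.2404/60 = 10.9540067
  E ⇒ keep positive
Point 3:
  φ: 1.485′ = 0.024750°; total 0.0247500
  S → negative
  Longitude: 48.483′ = 0.808050°; total 128.8080500
  E → positive
Point 4:
  φ: 3° + 2/60 + 10/3600 = 3 + 0.033333 + 0.002778 = 3.0361111
  N → positive
  Lon: 88° + 43/60 + 27.64/3600 = 88 + 0.716667 + 0.007678 = 88.7243444
  E ⇒ keep positive
Point 5:
  φ: degrees = first 2 digits = 29, minutes = 20.0843; 29 + 20.0843/60 = 29.3347383
  hemisphere S, so the sign is −
  λ: split at 3 digits → 082° and 10.6199′; 82 + 10.6199/60 = 82.1769983
  W ⇒ negate
Point 6:
  φ: 9° + 57/60 + 19.7/3600 = 9 + 0.950000 + 0.005472 = 9.9554722
  S ⇒ negate
  Lon: 176 + 51/60 + 12.5/3600 = 176.8534722
  hemisphere W, so the sign is −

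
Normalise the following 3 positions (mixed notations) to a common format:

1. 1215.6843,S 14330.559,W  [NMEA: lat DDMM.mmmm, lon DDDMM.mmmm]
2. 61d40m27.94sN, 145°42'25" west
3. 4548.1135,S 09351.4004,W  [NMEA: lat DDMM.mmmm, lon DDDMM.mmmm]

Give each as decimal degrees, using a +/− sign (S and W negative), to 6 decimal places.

Point 1:
  φ: degrees = first 2 digits = 12, minutes = 15.6843; 12 + 15.6843/60 = 12.2614050
  S → negative
  Lon: degrees = first 3 digits = 143, minutes = 30.559; 143 + 30.559/60 = 143.5093167
  hemisphere W, so the sign is −
Point 2:
  Lat: 40′ + 27.94″ = 40.46567′; 61 + 40.46567/60 = 61.6744278
  N → positive
  Longitude: 42′ + 25″ = 42.41667′; 145 + 42.41667/60 = 145.7069444
  W ⇒ negate
Point 3:
  Lat: degrees = first 2 digits = 45, minutes = 48.1135; 45 + 48.1135/60 = 45.8018917
  S → negative
  λ: split at 3 digits → 093° and 51.4004′; 93 + 51.4004/60 = 93.8566733
  W → negative

1. -12.261405, -143.509317
2. 61.674428, -145.706944
3. -45.801892, -93.856673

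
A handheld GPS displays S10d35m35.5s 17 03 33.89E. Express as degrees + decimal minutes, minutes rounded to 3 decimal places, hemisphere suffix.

10° 35.592′ S, 17° 3.565′ E

φ: seconds/60 = 0.59167; minutes = 35 + 0.59167 = 35.59167
Longitude: seconds/60 = 0.56483; minutes = 3 + 0.56483 = 3.56483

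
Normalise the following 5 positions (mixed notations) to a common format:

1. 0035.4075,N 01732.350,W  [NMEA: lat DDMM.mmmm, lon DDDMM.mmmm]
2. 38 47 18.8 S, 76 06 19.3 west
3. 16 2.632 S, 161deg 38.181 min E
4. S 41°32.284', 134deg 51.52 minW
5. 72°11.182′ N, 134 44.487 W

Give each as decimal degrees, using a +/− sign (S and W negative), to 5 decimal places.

Point 1:
  Latitude: split at 2 digits → 00° and 35.4075′; 0 + 35.4075/60 = 0.590125
  N ⇒ keep positive
  λ: degrees = first 3 digits = 17, minutes = 32.35; 17 + 32.35/60 = 17.539167
  W → negative
Point 2:
  Lat: 47′ + 18.8″ = 47.31333′; 38 + 47.31333/60 = 38.788556
  S ⇒ negate
  Lon: 76° + 6/60 + 19.3/3600 = 76 + 0.100000 + 0.005361 = 76.105361
  hemisphere W, so the sign is −
Point 3:
  Latitude: 16 + 2.632/60 = 16.043867
  S → negative
  Longitude: 161 + 38.181/60 = 161.636350
  E ⇒ keep positive
Point 4:
  φ: 41 + 32.284/60 = 41.538067
  hemisphere S, so the sign is −
  Lon: 51.52′ = 0.858667°; total 134.858667
  W ⇒ negate
Point 5:
  Latitude: 72 + 11.182/60 = 72.186367
  N → positive
  Lon: 44.487′ = 0.741450°; total 134.741450
  hemisphere W, so the sign is −

1. 0.59013, -17.53917
2. -38.78856, -76.10536
3. -16.04387, 161.63635
4. -41.53807, -134.85867
5. 72.18637, -134.74145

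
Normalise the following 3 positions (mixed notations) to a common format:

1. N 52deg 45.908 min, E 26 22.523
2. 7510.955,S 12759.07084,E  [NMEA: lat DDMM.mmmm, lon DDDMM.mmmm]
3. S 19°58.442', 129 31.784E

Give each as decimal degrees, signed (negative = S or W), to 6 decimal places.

Point 1:
  Latitude: 52 + 45.908/60 = 52.7651333
  N → positive
  Longitude: 26 + 22.523/60 = 26.3753833
  E → positive
Point 2:
  Latitude: split at 2 digits → 75° and 10.955′; 75 + 10.955/60 = 75.1825833
  S → negative
  λ: degrees = first 3 digits = 127, minutes = 59.07084; 127 + 59.07084/60 = 127.9845140
  E → positive
Point 3:
  φ: 19 + 58.442/60 = 19.9740333
  S ⇒ negate
  λ: 31.784′ = 0.529733°; total 129.5297333
  E ⇒ keep positive

1. 52.765133, 26.375383
2. -75.182583, 127.984514
3. -19.974033, 129.529733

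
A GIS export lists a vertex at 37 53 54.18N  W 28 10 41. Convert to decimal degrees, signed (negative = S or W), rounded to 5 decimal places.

Latitude: 53′ + 54.18″ = 53.90300′; 37 + 53.90300/60 = 37.898383
N ⇒ keep positive
λ: 28° + 10/60 + 41/3600 = 28 + 0.166667 + 0.011389 = 28.178056
W → negative

37.89838, -28.17806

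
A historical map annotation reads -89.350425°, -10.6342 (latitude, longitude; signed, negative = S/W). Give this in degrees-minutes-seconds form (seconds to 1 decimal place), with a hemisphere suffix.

Latitude is negative → S; |value| = 89.350425
Lat: whole degrees 89; 21.02550′ → 21′ and 1.530″
Longitude is negative → W; |value| = 10.634200
λ: whole degrees 10; 38.05200′ → 38′ and 3.120″

89°21′1.5″ S, 10°38′3.1″ W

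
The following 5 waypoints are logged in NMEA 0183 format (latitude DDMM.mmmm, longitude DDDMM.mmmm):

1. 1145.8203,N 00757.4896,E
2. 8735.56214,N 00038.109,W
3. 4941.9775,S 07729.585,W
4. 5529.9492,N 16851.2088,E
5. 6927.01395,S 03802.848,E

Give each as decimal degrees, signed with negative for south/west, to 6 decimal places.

1. 11.763672, 7.958160
2. 87.592702, -0.635150
3. -49.699625, -77.493083
4. 55.499153, 168.853480
5. -69.450233, 38.047467

Point 1:
  Lat: split at 2 digits → 11° and 45.8203′; 11 + 45.8203/60 = 11.7636717
  N → positive
  Lon: degrees = first 3 digits = 7, minutes = 57.4896; 7 + 57.4896/60 = 7.9581600
  E ⇒ keep positive
Point 2:
  Lat: degrees = first 2 digits = 87, minutes = 35.56214; 87 + 35.56214/60 = 87.5927023
  N → positive
  λ: degrees = first 3 digits = 0, minutes = 38.109; 0 + 38.109/60 = 0.6351500
  W ⇒ negate
Point 3:
  φ: degrees = first 2 digits = 49, minutes = 41.9775; 49 + 41.9775/60 = 49.6996250
  S → negative
  Lon: split at 3 digits → 077° and 29.585′; 77 + 29.585/60 = 77.4930833
  W ⇒ negate
Point 4:
  Latitude: split at 2 digits → 55° and 29.9492′; 55 + 29.9492/60 = 55.4991533
  N ⇒ keep positive
  Longitude: split at 3 digits → 168° and 51.2088′; 168 + 51.2088/60 = 168.8534800
  E → positive
Point 5:
  Lat: degrees = first 2 digits = 69, minutes = 27.01395; 69 + 27.01395/60 = 69.4502325
  S → negative
  Longitude: degrees = first 3 digits = 38, minutes = 2.848; 38 + 2.848/60 = 38.0474667
  E ⇒ keep positive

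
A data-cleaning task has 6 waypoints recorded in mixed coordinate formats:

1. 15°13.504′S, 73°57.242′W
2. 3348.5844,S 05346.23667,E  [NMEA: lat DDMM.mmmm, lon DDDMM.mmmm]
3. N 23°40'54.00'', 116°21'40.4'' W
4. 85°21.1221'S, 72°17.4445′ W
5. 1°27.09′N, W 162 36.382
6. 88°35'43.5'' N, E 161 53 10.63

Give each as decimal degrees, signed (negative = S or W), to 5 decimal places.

1. -15.22507, -73.95403
2. -33.80974, 53.77061
3. 23.68167, -116.36122
4. -85.35204, -72.29074
5. 1.45150, -162.60637
6. 88.59542, 161.88629

Point 1:
  φ: 13.504′ = 0.225067°; total 15.225067
  hemisphere S, so the sign is −
  λ: 57.242′ = 0.954033°; total 73.954033
  W ⇒ negate
Point 2:
  Lat: degrees = first 2 digits = 33, minutes = 48.5844; 33 + 48.5844/60 = 33.809740
  S → negative
  Longitude: degrees = first 3 digits = 53, minutes = 46.23667; 53 + 46.23667/60 = 53.770611
  E ⇒ keep positive
Point 3:
  Latitude: 23 + 40/60 + 54/3600 = 23.681667
  N ⇒ keep positive
  Longitude: 21′ + 40.4″ = 21.67333′; 116 + 21.67333/60 = 116.361222
  W ⇒ negate
Point 4:
  φ: 21.1221′ = 0.352035°; total 85.352035
  S ⇒ negate
  Longitude: 17.4445′ = 0.290742°; total 72.290742
  W → negative
Point 5:
  φ: 1 + 27.09/60 = 1.451500
  N → positive
  Longitude: 162 + 36.382/60 = 162.606367
  W → negative
Point 6:
  Latitude: 88° + 35/60 + 43.5/3600 = 88 + 0.583333 + 0.012083 = 88.595417
  N → positive
  Lon: 161 + 53/60 + 10.63/3600 = 161.886286
  E → positive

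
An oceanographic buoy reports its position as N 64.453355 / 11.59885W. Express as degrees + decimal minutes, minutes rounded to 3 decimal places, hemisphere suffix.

64° 27.201′ N, 11° 35.931′ W

Lat: minutes = (64.453355 − 64) × 60 = 27.20130
Lon: 11° + 0.598850 × 60 = 11° 35.93100′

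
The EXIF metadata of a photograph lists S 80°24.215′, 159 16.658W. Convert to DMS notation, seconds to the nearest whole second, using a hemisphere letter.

80°24′13″ S, 159°16′39″ W

Latitude: 24.21500′ → 24′ and 0.21500 × 60 = 12.90″
Longitude: fractional minutes 0.65800 × 60 = 39.48″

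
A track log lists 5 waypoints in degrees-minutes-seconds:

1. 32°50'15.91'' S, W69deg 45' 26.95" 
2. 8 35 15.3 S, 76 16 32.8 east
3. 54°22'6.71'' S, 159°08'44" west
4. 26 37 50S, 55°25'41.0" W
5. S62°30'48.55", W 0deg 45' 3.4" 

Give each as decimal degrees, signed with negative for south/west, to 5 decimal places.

Point 1:
  φ: 32 + 50/60 + 15.91/3600 = 32.837753
  hemisphere S, so the sign is −
  Lon: 69° + 45/60 + 26.95/3600 = 69 + 0.750000 + 0.007486 = 69.757486
  W → negative
Point 2:
  Latitude: 8 + 35/60 + 15.3/3600 = 8.587583
  S ⇒ negate
  Longitude: 16′ + 32.8″ = 16.54667′; 76 + 16.54667/60 = 76.275778
  E ⇒ keep positive
Point 3:
  Lat: 54° + 22/60 + 6.71/3600 = 54 + 0.366667 + 0.001864 = 54.368531
  S ⇒ negate
  λ: 159° + 8/60 + 44/3600 = 159 + 0.133333 + 0.012222 = 159.145556
  W ⇒ negate
Point 4:
  Lat: 37′ + 50″ = 37.83333′; 26 + 37.83333/60 = 26.630556
  S → negative
  Lon: 55° + 25/60 + 41/3600 = 55 + 0.416667 + 0.011389 = 55.428056
  W ⇒ negate
Point 5:
  φ: 62 + 30/60 + 48.55/3600 = 62.513486
  hemisphere S, so the sign is −
  Lon: 0 + 45/60 + 3.4/3600 = 0.750944
  W ⇒ negate

1. -32.83775, -69.75749
2. -8.58758, 76.27578
3. -54.36853, -159.14556
4. -26.63056, -55.42806
5. -62.51349, -0.75094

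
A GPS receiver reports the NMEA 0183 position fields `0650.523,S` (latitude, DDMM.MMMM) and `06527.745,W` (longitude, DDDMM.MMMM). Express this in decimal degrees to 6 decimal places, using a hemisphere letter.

6.842050° S, 65.462417° W

Latitude: split at 2 digits → 06° and 50.523′; 6 + 50.523/60 = 6.8420500
λ: split at 3 digits → 065° and 27.745′; 65 + 27.745/60 = 65.4624167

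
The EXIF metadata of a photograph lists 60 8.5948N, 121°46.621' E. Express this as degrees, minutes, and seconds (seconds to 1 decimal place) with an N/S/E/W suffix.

Latitude: 8.59480′ → 8′ and 0.59480 × 60 = 35.688″
λ: 46.62100′ → 46′ and 0.62100 × 60 = 37.260″

60°08′35.7″ N, 121°46′37.3″ E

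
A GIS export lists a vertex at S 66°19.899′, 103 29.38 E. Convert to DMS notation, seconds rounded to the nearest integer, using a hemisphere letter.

66°19′54″ S, 103°29′23″ E

φ: 19.89900′ → 19′ and 0.89900 × 60 = 53.94″
λ: fractional minutes 0.38000 × 60 = 22.80″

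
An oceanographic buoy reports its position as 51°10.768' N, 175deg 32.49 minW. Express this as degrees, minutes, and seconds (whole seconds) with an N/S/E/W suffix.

Latitude: 10.76800′ → 10′ and 0.76800 × 60 = 46.08″
Lon: fractional minutes 0.49000 × 60 = 29.40″

51°10′46″ N, 175°32′29″ W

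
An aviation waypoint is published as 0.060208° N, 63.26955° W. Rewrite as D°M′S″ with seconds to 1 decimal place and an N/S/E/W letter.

Latitude: 0.060208° → 3.61248′; 0.61248 × 60 = 36.749″
Lon: 0.269550 × 60 = 16.17300′ → 16′, remainder × 60 = 10.380″

0°03′36.7″ N, 63°16′10.4″ W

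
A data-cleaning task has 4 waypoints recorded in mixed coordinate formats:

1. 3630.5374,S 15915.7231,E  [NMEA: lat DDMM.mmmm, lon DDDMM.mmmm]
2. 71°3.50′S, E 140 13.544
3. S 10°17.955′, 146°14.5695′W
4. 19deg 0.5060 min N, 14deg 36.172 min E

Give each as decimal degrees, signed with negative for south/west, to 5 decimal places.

1. -36.50896, 159.26205
2. -71.05833, 140.22573
3. -10.29925, -146.24283
4. 19.00843, 14.60287

Point 1:
  Latitude: degrees = first 2 digits = 36, minutes = 30.5374; 36 + 30.5374/60 = 36.508957
  S → negative
  Lon: degrees = first 3 digits = 159, minutes = 15.7231; 159 + 15.7231/60 = 159.262052
  E → positive
Point 2:
  Latitude: 3.5′ = 0.058333°; total 71.058333
  S ⇒ negate
  λ: 13.544′ = 0.225733°; total 140.225733
  E → positive
Point 3:
  φ: 17.955′ = 0.299250°; total 10.299250
  hemisphere S, so the sign is −
  Lon: 146 + 14.5695/60 = 146.242825
  hemisphere W, so the sign is −
Point 4:
  Latitude: 19 + 0.506/60 = 19.008433
  N → positive
  Longitude: 36.172′ = 0.602867°; total 14.602867
  E → positive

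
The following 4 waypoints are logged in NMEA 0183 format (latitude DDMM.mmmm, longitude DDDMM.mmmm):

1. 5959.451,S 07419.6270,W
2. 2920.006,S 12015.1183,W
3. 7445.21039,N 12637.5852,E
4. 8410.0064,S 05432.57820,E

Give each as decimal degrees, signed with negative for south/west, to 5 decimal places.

Point 1:
  Latitude: degrees = first 2 digits = 59, minutes = 59.451; 59 + 59.451/60 = 59.990850
  hemisphere S, so the sign is −
  Lon: degrees = first 3 digits = 74, minutes = 19.627; 74 + 19.627/60 = 74.327117
  hemisphere W, so the sign is −
Point 2:
  φ: degrees = first 2 digits = 29, minutes = 20.006; 29 + 20.006/60 = 29.333433
  S ⇒ negate
  λ: split at 3 digits → 120° and 15.1183′; 120 + 15.1183/60 = 120.251972
  W → negative
Point 3:
  Latitude: split at 2 digits → 74° and 45.21039′; 74 + 45.21039/60 = 74.753507
  N → positive
  Longitude: degrees = first 3 digits = 126, minutes = 37.5852; 126 + 37.5852/60 = 126.626420
  E → positive
Point 4:
  φ: degrees = first 2 digits = 84, minutes = 10.0064; 84 + 10.0064/60 = 84.166773
  hemisphere S, so the sign is −
  λ: degrees = first 3 digits = 54, minutes = 32.5782; 54 + 32.5782/60 = 54.542970
  E → positive

1. -59.99085, -74.32712
2. -29.33343, -120.25197
3. 74.75351, 126.62642
4. -84.16677, 54.54297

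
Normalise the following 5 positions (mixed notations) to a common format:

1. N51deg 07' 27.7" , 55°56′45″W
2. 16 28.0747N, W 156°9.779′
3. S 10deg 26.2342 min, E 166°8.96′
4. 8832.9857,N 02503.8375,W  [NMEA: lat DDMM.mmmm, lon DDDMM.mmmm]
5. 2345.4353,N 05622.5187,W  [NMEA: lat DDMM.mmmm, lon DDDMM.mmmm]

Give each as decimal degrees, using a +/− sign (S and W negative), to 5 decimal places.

1. 51.12436, -55.94583
2. 16.46791, -156.16298
3. -10.43724, 166.14933
4. 88.54976, -25.06396
5. 23.75726, -56.37531

Point 1:
  Latitude: 7′ + 27.7″ = 7.46167′; 51 + 7.46167/60 = 51.124361
  N ⇒ keep positive
  λ: 55 + 56/60 + 45/3600 = 55.945833
  W → negative
Point 2:
  φ: 28.0747′ = 0.467912°; total 16.467912
  N ⇒ keep positive
  λ: 156 + 9.779/60 = 156.162983
  W ⇒ negate
Point 3:
  Lat: 26.2342′ = 0.437237°; total 10.437237
  hemisphere S, so the sign is −
  Lon: 8.96′ = 0.149333°; total 166.149333
  E ⇒ keep positive
Point 4:
  Lat: split at 2 digits → 88° and 32.9857′; 88 + 32.9857/60 = 88.549762
  N ⇒ keep positive
  λ: degrees = first 3 digits = 25, minutes = 3.8375; 25 + 3.8375/60 = 25.063958
  W → negative
Point 5:
  φ: split at 2 digits → 23° and 45.4353′; 23 + 45.4353/60 = 23.757255
  N ⇒ keep positive
  Lon: split at 3 digits → 056° and 22.5187′; 56 + 22.5187/60 = 56.375312
  W ⇒ negate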